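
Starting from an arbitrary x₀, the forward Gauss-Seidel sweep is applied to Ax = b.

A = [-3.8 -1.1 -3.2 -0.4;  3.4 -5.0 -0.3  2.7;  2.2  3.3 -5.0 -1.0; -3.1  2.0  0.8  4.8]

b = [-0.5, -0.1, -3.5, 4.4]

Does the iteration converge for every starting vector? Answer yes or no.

yes

Split A = D + L + U, D = diag(-3.8, -5, -5, 4.8).
T_GS = -(D+L)⁻¹U: row 0 first, T[0,2] = -(-3.2)/(-3.8) = -0.8421; later rows by forward substitution.
  T[0,:] = [+0.0000, -0.2895, -0.8421, -0.1053]
  T[1,:] = [+0.0000, -0.1968, -0.6326, +0.4684]
  T[2,:] = [+0.0000, -0.2573, -0.7881, +0.0628]
  T[3,:] = [+0.0000, -0.0621, -0.1489, -0.2736]
|roots of det(T-λI)|: 0.9424, 0.3084, 0.0077, 0.0000.
ρ(T) = max|λ| = 0.9424; 0.9424 < 1: convergent.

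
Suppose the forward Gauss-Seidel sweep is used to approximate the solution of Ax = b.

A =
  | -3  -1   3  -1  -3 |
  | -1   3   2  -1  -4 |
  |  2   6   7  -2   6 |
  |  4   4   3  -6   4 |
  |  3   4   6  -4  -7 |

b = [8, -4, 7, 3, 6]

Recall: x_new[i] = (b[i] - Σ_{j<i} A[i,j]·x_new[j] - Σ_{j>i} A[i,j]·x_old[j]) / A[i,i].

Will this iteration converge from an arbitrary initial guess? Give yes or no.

Split A = D + L + U, D = diag(-3, 3, 7, -6, -7).
Gauss-Seidel: T = -(D+L)⁻¹U, row 0 first, T[0,4] = -(-3)/(-3) = -1.0000; later rows by forward substitution.
  T[0,:] = [+0.0000, -0.3333, +1.0000, -0.3333, -1.0000]
  T[1,:] = [+0.0000, -0.1111, -0.3333, +0.2222, +1.0000]
  T[2,:] = [+0.0000, +0.1905, +0.0000, +0.1905, -1.4286]
  T[3,:] = [+0.0000, -0.2011, +0.4444, +0.0212, -0.0476]
  T[4,:] = [+0.0000, +0.0718, -0.0159, +0.1353, -1.0544]
eigenvalue magnitudes: 1.1770, 0.3001, 0.3001, 0.1711, 0.0000.
ρ = 1.1770; 1.1770 > 1, so it fails to converge.

no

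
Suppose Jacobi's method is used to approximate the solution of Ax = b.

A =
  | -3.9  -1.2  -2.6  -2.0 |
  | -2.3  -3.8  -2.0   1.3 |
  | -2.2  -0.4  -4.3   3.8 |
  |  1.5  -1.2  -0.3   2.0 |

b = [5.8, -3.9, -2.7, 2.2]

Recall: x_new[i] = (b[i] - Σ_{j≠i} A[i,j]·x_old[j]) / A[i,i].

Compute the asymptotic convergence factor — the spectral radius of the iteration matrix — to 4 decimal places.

Diagonal D = diag(-3.9, -3.8, -4.3, 2); L, U strict lower/upper.
Jacobi: T = -D⁻¹(L+U), T[1,2] = -(-2)/(-3.8) = -0.5263; T[1,1] = 0.
  T[0,:] = [+0.0000 -0.3077 -0.6667 -0.5128]
  T[1,:] = [-0.6053 +0.0000 -0.5263 +0.3421]
  T[2,:] = [-0.5116 -0.0930 +0.0000 +0.8837]
  T[3,:] = [-0.7500 +0.6000 +0.1500 +0.0000]
|eigenvalues of T|: 1.2287, 0.8838, 0.5240, 0.1791.
ρ(T) = max|λ| = 1.2287; 1.2287 > 1, so it fails to converge.

1.2287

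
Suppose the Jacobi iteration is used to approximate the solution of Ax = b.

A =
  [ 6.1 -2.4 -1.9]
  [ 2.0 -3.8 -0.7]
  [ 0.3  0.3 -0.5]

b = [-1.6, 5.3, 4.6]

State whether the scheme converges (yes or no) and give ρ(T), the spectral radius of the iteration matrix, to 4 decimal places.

yes, ρ = 0.6109

A = D + L + U where D = diag(6.1, -3.8, -0.5).
Jacobi: T = -D⁻¹(L+U), T[2,1] = -(0.3)/(-0.5) = +0.6000; T[2,2] = 0.
  T[0,:] = [+0.0000  +0.3934  +0.3115]
  T[1,:] = [+0.5263  +0.0000  -0.1842]
  T[2,:] = [+0.6000  +0.6000  +0.0000]
|eigenvalues of T|: 0.6109, 0.3646, 0.2464.
spectral radius ρ = 0.6109; 0.6109 < 1 ⇒ converges.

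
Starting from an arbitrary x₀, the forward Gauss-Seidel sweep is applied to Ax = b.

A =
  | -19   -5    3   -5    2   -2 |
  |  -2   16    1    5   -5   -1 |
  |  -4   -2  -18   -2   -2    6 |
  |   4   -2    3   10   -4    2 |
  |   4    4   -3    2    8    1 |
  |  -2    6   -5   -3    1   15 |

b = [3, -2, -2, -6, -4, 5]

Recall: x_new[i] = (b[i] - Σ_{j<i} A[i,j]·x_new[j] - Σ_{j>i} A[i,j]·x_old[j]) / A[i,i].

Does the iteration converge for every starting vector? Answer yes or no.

Diagonal D = diag(-19, 16, -18, 10, 8, 15); L, U strict lower/upper.
Gauss-Seidel: T = -(D+L)⁻¹U, row 0 first, T[0,1] = -(-5)/(-19) = -0.2632; later rows by forward substitution.
  T[0,:] = [+0.0000, -0.2632, +0.1579, -0.2632, +0.1053, -0.1053]
  T[1,:] = [+0.0000, -0.0329, -0.0428, -0.3454, +0.3257, +0.0493]
  T[2,:] = [+0.0000, +0.0621, -0.0303, -0.0143, -0.1707, +0.3512]
  T[3,:] = [+0.0000, +0.0800, -0.0626, +0.0405, +0.4742, -0.2534]
  T[4,:] = [+0.0000, +0.1513, -0.0533, +0.2888, -0.3980, +0.0980]
  T[5,:] = [+0.0000, +0.0047, +0.0191, +0.0872, -0.0517, +0.0261]
|λ(T)| sorted: 0.6649, 0.1805, 0.1805, 0.0266, 0.0211, 0.0000.
spectral radius ρ = 0.6649; 0.6649 < 1 ⇒ converges.

yes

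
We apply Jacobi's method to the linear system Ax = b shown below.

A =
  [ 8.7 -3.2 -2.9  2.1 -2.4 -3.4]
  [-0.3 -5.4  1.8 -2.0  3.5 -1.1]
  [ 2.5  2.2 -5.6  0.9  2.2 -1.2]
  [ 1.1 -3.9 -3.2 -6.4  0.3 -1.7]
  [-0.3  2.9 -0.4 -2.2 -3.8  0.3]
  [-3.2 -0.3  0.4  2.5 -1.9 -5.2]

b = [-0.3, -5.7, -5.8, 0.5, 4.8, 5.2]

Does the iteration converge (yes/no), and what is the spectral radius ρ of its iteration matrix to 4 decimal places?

Split A = D + L + U, D = diag(8.7, -5.4, -5.6, -6.4, -3.8, -5.2).
Jacobi: T = -D⁻¹(L+U), T[5,2] = -(0.4)/(-5.2) = +0.0769; T[5,5] = 0.
  T[0,:] = [+0.0000, +0.3678, +0.3333, -0.2414, +0.2759, +0.3908]
  T[1,:] = [-0.0556, +0.0000, +0.3333, -0.3704, +0.6481, -0.2037]
  T[2,:] = [+0.4464, +0.3929, +0.0000, +0.1607, +0.3929, -0.2143]
  T[3,:] = [+0.1719, -0.6094, -0.5000, +0.0000, +0.0469, -0.2656]
  T[4,:] = [-0.0789, +0.7632, -0.1053, -0.5789, +0.0000, +0.0789]
  T[5,:] = [-0.6154, -0.0577, +0.0769, +0.4808, -0.3654, +0.0000]
moduli |λ_i(T)| = 1.1620, 0.7696, 0.7696, 0.7367, 0.3174, 0.3174.
ρ = 1.1620; 1.1620 > 1 ⇒ diverges.

no, ρ = 1.1620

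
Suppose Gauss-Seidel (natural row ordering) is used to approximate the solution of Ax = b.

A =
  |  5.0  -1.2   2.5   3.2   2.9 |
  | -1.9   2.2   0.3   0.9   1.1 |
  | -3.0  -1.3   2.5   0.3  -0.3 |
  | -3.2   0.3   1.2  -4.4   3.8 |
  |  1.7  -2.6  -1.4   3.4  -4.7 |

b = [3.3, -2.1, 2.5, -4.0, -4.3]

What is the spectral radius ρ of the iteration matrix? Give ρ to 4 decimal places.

Write A = D+L+U with D = diag(5, 2.2, 2.5, -4.4, -4.7).
T_GS = -(D+L)⁻¹U: row 0 first, T[0,3] = -(3.2)/(5) = -0.6400; later rows by forward substitution.
  T[0,:] = [+0.0000  +0.2400  -0.5000  -0.6400  -0.5800]
  T[1,:] = [+0.0000  +0.2073  -0.5682  -0.9618  -1.0009]
  T[2,:] = [+0.0000  +0.3958  -0.8955  -1.3881  -1.0965]
  T[3,:] = [+0.0000  -0.0525  +0.0807  +0.0213  +0.9182]
  T[4,:] = [+0.0000  -0.1837  +0.4586  +0.7295  +1.3347]
|λ(T)| sorted: 1.4901, 0.7269, 0.0815, 0.0139, 0.0000.
ρ = 1.4901; 1.4901 > 1, so it fails to converge.

1.4901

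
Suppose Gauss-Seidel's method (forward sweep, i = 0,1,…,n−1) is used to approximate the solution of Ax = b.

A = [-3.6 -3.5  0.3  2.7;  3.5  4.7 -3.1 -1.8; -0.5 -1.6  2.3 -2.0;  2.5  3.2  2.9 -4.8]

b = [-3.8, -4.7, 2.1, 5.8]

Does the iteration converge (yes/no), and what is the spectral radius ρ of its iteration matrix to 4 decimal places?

no, ρ = 1.5523

Diagonal D = diag(-3.6, 4.7, 2.3, -4.8); L, U strict lower/upper.
GS T = -(D+L)⁻¹U: row 0 first, T[0,2] = -(0.3)/(-3.6) = +0.0833; later rows by forward substitution.
  T[0,:] = [+0.0000, -0.9722, +0.0833, +0.7500]
  T[1,:] = [+0.0000, +0.7240, +0.5975, -0.1755]
  T[2,:] = [+0.0000, +0.2923, +0.4338, +0.9105]
  T[3,:] = [+0.0000, +0.1529, +0.7038, +0.8237]
moduli |λ_i(T)| = 1.5523, 0.6974, 0.2683, 0.0000.
ρ = 1.5523; 1.5523 > 1 ⇒ diverges.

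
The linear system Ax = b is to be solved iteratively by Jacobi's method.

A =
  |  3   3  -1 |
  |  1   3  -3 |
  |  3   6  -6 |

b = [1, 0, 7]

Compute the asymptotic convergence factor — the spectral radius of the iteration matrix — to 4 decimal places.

Split A = D + L + U, D = diag(3, 3, -6).
T_J = -D⁻¹(L+U): T[2,0] = -(3)/(-6) = +0.5000; T[2,2] = 0.
  T[0,:] = [+0.0000 -1.0000 +0.3333]
  T[1,:] = [-0.3333 +0.0000 +1.0000]
  T[2,:] = [+0.5000 +1.0000 +0.0000]
moduli |λ_i(T)| = 1.3924, 0.9103, 0.4821.
spectral radius ρ = 1.3924; 1.3924 > 1: divergent.

1.3924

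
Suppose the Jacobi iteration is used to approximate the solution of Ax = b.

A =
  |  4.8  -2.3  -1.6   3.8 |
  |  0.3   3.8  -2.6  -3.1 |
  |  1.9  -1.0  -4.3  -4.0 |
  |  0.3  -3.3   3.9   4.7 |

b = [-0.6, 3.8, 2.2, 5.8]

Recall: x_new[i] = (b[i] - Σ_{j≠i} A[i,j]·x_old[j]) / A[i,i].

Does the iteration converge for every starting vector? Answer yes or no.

no

Diagonal D = diag(4.8, 3.8, -4.3, 4.7); L, U strict lower/upper.
T_J = -D⁻¹(L+U): T[2,0] = -(1.9)/(-4.3) = +0.4419; T[2,2] = 0.
  T[0,:] = [+0.0000, +0.4792, +0.3333, -0.7917]
  T[1,:] = [-0.0789, +0.0000, +0.6842, +0.8158]
  T[2,:] = [+0.4419, -0.2326, +0.0000, -0.9302]
  T[3,:] = [-0.0638, +0.7021, -0.8298, +0.0000]
|λ(T)| sorted: 1.1289, 0.7855, 0.7855, 0.4389.
spectral radius ρ = 1.1289; 1.1289 > 1 ⇒ diverges.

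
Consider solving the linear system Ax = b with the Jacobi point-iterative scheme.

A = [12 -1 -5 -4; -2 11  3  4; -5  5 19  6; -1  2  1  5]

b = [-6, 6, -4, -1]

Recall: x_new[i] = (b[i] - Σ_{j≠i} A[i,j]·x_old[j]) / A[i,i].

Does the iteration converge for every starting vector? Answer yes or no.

yes

Split A = D + L + U, D = diag(12, 11, 19, 5).
Jacobi T = -D⁻¹(L+U): T[2,0] = -(-5)/(19) = +0.2632; T[2,2] = 0.
  T[0,:] = [+0.0000 +0.0833 +0.4167 +0.3333]
  T[1,:] = [+0.1818 +0.0000 -0.2727 -0.3636]
  T[2,:] = [+0.2632 -0.2632 +0.0000 -0.3158]
  T[3,:] = [+0.2000 -0.4000 -0.2000 +0.0000]
|λ(T)| sorted: 0.8222, 0.4021, 0.3043, 0.1157.
ρ = 0.8222; 0.8222 < 1 ⇒ converges.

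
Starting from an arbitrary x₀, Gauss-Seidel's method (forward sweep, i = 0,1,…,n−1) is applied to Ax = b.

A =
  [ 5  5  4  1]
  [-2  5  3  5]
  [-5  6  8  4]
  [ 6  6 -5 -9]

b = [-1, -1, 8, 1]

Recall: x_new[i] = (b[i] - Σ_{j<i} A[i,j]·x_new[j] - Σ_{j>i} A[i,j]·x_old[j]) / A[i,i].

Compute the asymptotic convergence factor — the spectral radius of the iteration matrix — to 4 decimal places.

Write A = D+L+U with D = diag(5, 5, 8, -9).
GS T = -(D+L)⁻¹U: row 0 first, T[0,2] = -(4)/(5) = -0.8000; later rows by forward substitution.
  T[0,:] = [+0.0000  -1.0000  -0.8000  -0.2000]
  T[1,:] = [+0.0000  -0.4000  -0.9200  -1.0800]
  T[2,:] = [+0.0000  -0.3250  +0.1900  +0.1850]
  T[3,:] = [+0.0000  -0.7528  -1.2522  -0.9561]
|λ(T)| sorted: 1.6850, 0.3445, 0.3445, 0.0000.
ρ(T) = max|λ| = 1.6850; 1.6850 > 1 ⇒ diverges.

1.6850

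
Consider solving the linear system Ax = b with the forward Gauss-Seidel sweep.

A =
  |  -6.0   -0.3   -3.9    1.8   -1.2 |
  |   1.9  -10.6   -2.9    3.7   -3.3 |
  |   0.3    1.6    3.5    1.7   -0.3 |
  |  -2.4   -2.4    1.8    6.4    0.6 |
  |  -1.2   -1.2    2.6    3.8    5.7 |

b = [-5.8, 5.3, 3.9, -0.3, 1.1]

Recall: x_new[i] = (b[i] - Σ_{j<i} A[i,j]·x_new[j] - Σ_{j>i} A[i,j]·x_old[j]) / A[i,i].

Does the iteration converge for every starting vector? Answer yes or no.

yes

Write A = D+L+U with D = diag(-6, -10.6, 3.5, 6.4, 5.7).
GS T = -(D+L)⁻¹U: row 0 first, T[0,2] = -(-3.9)/(-6) = -0.6500; later rows by forward substitution.
  T[0,:] = [+0.0000, -0.0500, -0.6500, +0.3000, -0.2000]
  T[1,:] = [+0.0000, -0.0090, -0.3901, +0.4028, -0.3472]
  T[2,:] = [+0.0000, +0.0084, +0.2340, -0.6956, +0.2616]
  T[3,:] = [+0.0000, -0.0245, -0.4559, +0.4592, -0.3725]
  T[4,:] = [+0.0000, +0.0001, -0.0218, +0.1591, +0.0138]
moduli |λ_i(T)| = 0.8340, 0.2103, 0.0625, 0.0120, 0.0000.
ρ(T) = max|λ| = 0.8340; 0.8340 < 1: convergent.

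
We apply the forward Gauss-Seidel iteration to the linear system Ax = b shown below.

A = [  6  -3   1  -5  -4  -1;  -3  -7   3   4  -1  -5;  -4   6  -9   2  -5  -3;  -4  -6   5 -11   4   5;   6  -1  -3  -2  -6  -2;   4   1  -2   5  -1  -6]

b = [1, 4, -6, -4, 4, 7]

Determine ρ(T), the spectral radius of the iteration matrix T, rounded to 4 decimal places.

Write A = D+L+U with D = diag(6, -7, -9, -11, -6, -6).
T_GS = -(D+L)⁻¹U: row 0 first, T[0,2] = -(1)/(6) = -0.1667; later rows by forward substitution.
  T[0,:] = [+0.0000  +0.5000  -0.1667  +0.8333  +0.6667  +0.1667]
  T[1,:] = [+0.0000  -0.2143  +0.5000  +0.2143  -0.4286  -0.7857]
  T[2,:] = [+0.0000  -0.3651  +0.4074  -0.0053  -1.1376  -0.9312]
  T[3,:] = [+0.0000  -0.2309  -0.0269  -0.4223  -0.1621  +0.3992]
  T[4,:] = [+0.0000  +0.7952  -0.4447  +0.9410  +1.3609  +0.2968]
  T[5,:] = [+0.0000  +0.0944  -0.1119  +0.0843  +0.3903  +0.5738]
|roots of det(T-λI)|: 1.5169, 0.3697, 0.2958, 0.1523, 0.1523, 0.0000.
ρ(T) = max|λ| = 1.5169; 1.5169 > 1, so it fails to converge.

1.5169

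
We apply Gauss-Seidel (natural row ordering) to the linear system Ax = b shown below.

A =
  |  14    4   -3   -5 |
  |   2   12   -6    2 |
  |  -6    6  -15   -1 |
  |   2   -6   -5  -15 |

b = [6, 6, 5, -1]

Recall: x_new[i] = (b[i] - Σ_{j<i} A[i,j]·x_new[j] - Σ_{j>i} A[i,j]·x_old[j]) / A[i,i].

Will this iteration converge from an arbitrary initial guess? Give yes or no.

Diagonal D = diag(14, 12, -15, -15); L, U strict lower/upper.
GS T = -(D+L)⁻¹U: row 0 first, T[0,2] = -(-3)/(14) = +0.2143; later rows by forward substitution.
  T[0,:] = [+0.0000, -0.2857, +0.2143, +0.3571]
  T[1,:] = [+0.0000, +0.0476, +0.4643, -0.2262]
  T[2,:] = [+0.0000, +0.1333, +0.1000, -0.3000]
  T[3,:] = [+0.0000, -0.1016, -0.1905, +0.2381]
|λ(T)| sorted: 0.5691, 0.1703, 0.0131, 0.0000.
ρ(T) = max|λ| = 0.5691; 0.5691 < 1: convergent.

yes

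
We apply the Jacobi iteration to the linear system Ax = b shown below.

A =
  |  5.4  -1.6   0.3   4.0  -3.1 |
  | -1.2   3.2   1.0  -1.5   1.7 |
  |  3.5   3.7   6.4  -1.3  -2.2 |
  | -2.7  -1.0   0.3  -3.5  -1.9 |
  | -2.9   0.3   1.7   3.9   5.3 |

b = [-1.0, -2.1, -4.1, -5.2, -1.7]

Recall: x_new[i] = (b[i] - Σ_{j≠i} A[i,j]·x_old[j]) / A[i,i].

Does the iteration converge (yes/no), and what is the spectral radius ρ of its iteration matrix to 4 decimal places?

Let D = diag(5.4, 3.2, 6.4, -3.5, 5.3); L, U the strict triangles.
T_J = -D⁻¹(L+U): T[1,2] = -(1)/(3.2) = -0.3125; T[1,1] = 0.
  T[0,:] = [+0.0000, +0.2963, -0.0556, -0.7407, +0.5741]
  T[1,:] = [+0.3750, +0.0000, -0.3125, +0.4688, -0.5312]
  T[2,:] = [-0.5469, -0.5781, +0.0000, +0.2031, +0.3438]
  T[3,:] = [-0.7714, -0.2857, +0.0857, +0.0000, -0.5429]
  T[4,:] = [+0.5472, -0.0566, -0.3208, -0.7358, +0.0000]
|roots of det(T-λI)|: 1.2127, 0.7775, 0.5508, 0.5146, 0.5146.
ρ = 1.2127; 1.2127 > 1: divergent.

no, ρ = 1.2127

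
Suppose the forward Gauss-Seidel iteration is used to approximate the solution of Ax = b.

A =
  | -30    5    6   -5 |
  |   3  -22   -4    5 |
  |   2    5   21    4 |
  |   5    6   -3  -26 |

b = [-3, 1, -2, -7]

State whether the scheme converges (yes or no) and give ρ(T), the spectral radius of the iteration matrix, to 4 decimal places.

A = D + L + U where D = diag(-30, -22, 21, -26).
GS T = -(D+L)⁻¹U: row 0 first, T[0,2] = -(6)/(-30) = +0.2000; later rows by forward substitution.
  T[0,:] = [+0.0000, +0.1667, +0.2000, -0.1667]
  T[1,:] = [+0.0000, +0.0227, -0.1545, +0.2045]
  T[2,:] = [+0.0000, -0.0213, +0.0177, -0.2233]
  T[3,:] = [+0.0000, +0.0398, +0.0007, +0.0409]
moduli |λ_i(T)| = 0.1722, 0.0803, 0.0803, 0.0000.
spectral radius ρ = 0.1722; 0.1722 < 1, so it converges for any x₀.

yes, ρ = 0.1722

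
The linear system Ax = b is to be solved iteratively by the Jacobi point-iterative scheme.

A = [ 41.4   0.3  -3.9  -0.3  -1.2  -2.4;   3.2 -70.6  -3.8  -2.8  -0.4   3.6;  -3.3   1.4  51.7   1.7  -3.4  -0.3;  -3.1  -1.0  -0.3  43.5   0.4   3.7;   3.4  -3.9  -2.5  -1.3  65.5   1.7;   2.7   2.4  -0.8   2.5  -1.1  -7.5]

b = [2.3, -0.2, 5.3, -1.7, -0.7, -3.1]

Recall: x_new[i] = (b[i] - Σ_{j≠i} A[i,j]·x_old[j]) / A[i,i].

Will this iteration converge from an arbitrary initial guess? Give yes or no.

yes

Diagonal D = diag(41.4, -70.6, 51.7, 43.5, 65.5, -7.5); L, U strict lower/upper.
Jacobi T = -D⁻¹(L+U): T[0,4] = -(-1.2)/(41.4) = +0.0290; T[0,0] = 0.
  T[0,:] = [+0.0000  -0.0072  +0.0942  +0.0072  +0.0290  +0.0580]
  T[1,:] = [+0.0453  +0.0000  -0.0538  -0.0397  -0.0057  +0.0510]
  T[2,:] = [+0.0638  -0.0271  +0.0000  -0.0329  +0.0658  +0.0058]
  T[3,:] = [+0.0713  +0.0230  +0.0069  +0.0000  -0.0092  -0.0851]
  T[4,:] = [-0.0519  +0.0595  +0.0382  +0.0198  +0.0000  -0.0260]
  T[5,:] = [+0.3600  +0.3200  -0.1067  +0.3333  -0.1467  +0.0000]
moduli |λ_i(T)| = 0.1716, 0.1377, 0.1377, 0.1039, 0.0740, 0.0740.
ρ(T) = max|λ| = 0.1716; 0.1716 < 1, so it converges for any x₀.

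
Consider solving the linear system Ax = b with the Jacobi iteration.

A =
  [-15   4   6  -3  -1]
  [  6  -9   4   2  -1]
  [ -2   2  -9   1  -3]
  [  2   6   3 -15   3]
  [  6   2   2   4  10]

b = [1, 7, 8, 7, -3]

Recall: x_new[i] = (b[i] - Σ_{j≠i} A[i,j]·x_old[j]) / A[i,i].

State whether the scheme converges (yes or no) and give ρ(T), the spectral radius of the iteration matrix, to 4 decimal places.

Let D = diag(-15, -9, -9, -15, 10); L, U the strict triangles.
Jacobi T = -D⁻¹(L+U): T[1,3] = -(2)/(-9) = +0.2222; T[1,1] = 0.
  T[0,:] = [+0.0000  +0.2667  +0.4000  -0.2000  -0.0667]
  T[1,:] = [+0.6667  +0.0000  +0.4444  +0.2222  -0.1111]
  T[2,:] = [-0.2222  +0.2222  +0.0000  +0.1111  -0.3333]
  T[3,:] = [+0.1333  +0.4000  +0.2000  +0.0000  +0.2000]
  T[4,:] = [-0.6000  -0.2000  -0.2000  -0.4000  +0.0000]
|eigenvalues of T|: 0.8403, 0.4614, 0.4614, 0.4584, 0.0075.
ρ(T) = max|λ| = 0.8403; 0.8403 < 1 ⇒ converges.

yes, ρ = 0.8403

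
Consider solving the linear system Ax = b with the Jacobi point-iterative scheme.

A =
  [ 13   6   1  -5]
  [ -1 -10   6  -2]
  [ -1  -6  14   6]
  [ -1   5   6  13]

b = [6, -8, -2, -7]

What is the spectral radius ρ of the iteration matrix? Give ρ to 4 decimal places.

Write A = D+L+U with D = diag(13, -10, 14, 13).
Jacobi T = -D⁻¹(L+U): T[2,0] = -(-1)/(14) = +0.0714; T[2,2] = 0.
  T[0,:] = [+0.0000 -0.4615 -0.0769 +0.3846]
  T[1,:] = [-0.1000 +0.0000 +0.6000 -0.2000]
  T[2,:] = [+0.0714 +0.4286 +0.0000 -0.4286]
  T[3,:] = [+0.0769 -0.3846 -0.4615 +0.0000]
|roots of det(T-λI)|: 0.8644, 0.5990, 0.3101, 0.0447.
ρ(T) = max|λ| = 0.8644; 0.8644 < 1: convergent.

0.8644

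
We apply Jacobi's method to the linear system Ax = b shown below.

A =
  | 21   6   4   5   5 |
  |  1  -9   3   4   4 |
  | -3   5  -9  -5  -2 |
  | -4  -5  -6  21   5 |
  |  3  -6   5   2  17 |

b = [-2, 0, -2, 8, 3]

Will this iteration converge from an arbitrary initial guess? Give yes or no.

yes

Let D = diag(21, -9, -9, 21, 17); L, U the strict triangles.
Jacobi T = -D⁻¹(L+U): T[3,2] = -(-6)/(21) = +0.2857; T[3,3] = 0.
  T[0,:] = [+0.0000 -0.2857 -0.1905 -0.2381 -0.2381]
  T[1,:] = [+0.1111 +0.0000 +0.3333 +0.4444 +0.4444]
  T[2,:] = [-0.3333 +0.5556 +0.0000 -0.5556 -0.2222]
  T[3,:] = [+0.1905 +0.2381 +0.2857 +0.0000 -0.2381]
  T[4,:] = [-0.1765 +0.3529 -0.2941 -0.1176 +0.0000]
moduli |λ_i(T)| = 0.8220, 0.5745, 0.3403, 0.3403, 0.0314.
ρ(T) = max|λ| = 0.8220; 0.8220 < 1, so it converges for any x₀.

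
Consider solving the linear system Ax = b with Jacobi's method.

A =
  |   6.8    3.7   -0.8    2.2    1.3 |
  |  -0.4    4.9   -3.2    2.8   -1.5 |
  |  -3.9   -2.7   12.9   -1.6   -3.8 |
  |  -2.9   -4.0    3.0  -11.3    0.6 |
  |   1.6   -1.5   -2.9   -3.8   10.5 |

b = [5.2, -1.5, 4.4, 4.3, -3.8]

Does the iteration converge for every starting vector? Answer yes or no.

Split A = D + L + U, D = diag(6.8, 4.9, 12.9, -11.3, 10.5).
T_J = -D⁻¹(L+U): T[0,3] = -(2.2)/(6.8) = -0.3235; T[0,0] = 0.
  T[0,:] = [+0.0000, -0.5441, +0.1176, -0.3235, -0.1912]
  T[1,:] = [+0.0816, +0.0000, +0.6531, -0.5714, +0.3061]
  T[2,:] = [+0.3023, +0.2093, +0.0000, +0.1240, +0.2946]
  T[3,:] = [-0.2566, -0.3540, +0.2655, +0.0000, +0.0531]
  T[4,:] = [-0.1524, +0.1429, +0.2762, +0.3619, +0.0000]
moduli |λ_i(T)| = 0.8899, 0.4697, 0.4107, 0.4107, 0.2775.
ρ = 0.8899; 0.8899 < 1, so it converges for any x₀.

yes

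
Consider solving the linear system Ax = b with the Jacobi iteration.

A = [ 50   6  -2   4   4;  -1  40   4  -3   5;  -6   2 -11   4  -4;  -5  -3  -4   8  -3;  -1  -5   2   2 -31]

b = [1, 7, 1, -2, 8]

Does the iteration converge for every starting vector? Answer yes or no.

Let D = diag(50, 40, -11, 8, -31); L, U the strict triangles.
Jacobi: T = -D⁻¹(L+U), T[2,4] = -(-4)/(-11) = -0.3636; T[2,2] = 0.
  T[0,:] = [+0.0000 -0.1200 +0.0400 -0.0800 -0.0800]
  T[1,:] = [+0.0250 +0.0000 -0.1000 +0.0750 -0.1250]
  T[2,:] = [-0.5455 +0.1818 +0.0000 +0.3636 -0.3636]
  T[3,:] = [+0.6250 +0.3750 +0.5000 +0.0000 +0.3750]
  T[4,:] = [-0.0323 -0.1613 +0.0645 +0.0645 +0.0000]
|eigenvalues of T|: 0.4574, 0.3718, 0.2454, 0.2454, 0.2012.
spectral radius ρ = 0.4574; 0.4574 < 1: convergent.

yes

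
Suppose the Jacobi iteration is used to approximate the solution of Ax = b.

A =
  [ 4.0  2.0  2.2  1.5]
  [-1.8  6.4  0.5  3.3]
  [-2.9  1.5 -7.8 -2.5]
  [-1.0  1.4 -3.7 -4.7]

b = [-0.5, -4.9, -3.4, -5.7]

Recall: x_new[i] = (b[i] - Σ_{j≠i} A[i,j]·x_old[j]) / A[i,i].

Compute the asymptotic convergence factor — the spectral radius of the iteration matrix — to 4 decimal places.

Write A = D+L+U with D = diag(4, 6.4, -7.8, -4.7).
T_J = -D⁻¹(L+U): T[2,1] = -(1.5)/(-7.8) = +0.1923; T[2,2] = 0.
  T[0,:] = [+0.0000 -0.5000 -0.5500 -0.3750]
  T[1,:] = [+0.2812 +0.0000 -0.0781 -0.5156]
  T[2,:] = [-0.3718 +0.1923 +0.0000 -0.3205]
  T[3,:] = [-0.2128 +0.2979 -0.7872 +0.0000]
|λ(T)| sorted: 0.8322, 0.5987, 0.5704, 0.5704.
ρ(T) = max|λ| = 0.8322; 0.8322 < 1 ⇒ converges.

0.8322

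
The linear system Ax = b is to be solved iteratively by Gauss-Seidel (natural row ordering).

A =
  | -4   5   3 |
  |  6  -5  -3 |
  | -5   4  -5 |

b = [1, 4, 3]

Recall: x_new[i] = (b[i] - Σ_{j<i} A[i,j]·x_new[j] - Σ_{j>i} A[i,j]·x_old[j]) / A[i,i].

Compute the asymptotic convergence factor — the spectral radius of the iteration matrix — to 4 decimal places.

1.4925

Split A = D + L + U, D = diag(-4, -5, -5).
GS T = -(D+L)⁻¹U: row 0 first, T[0,2] = -(3)/(-4) = +0.7500; later rows by forward substitution.
  T[0,:] = [+0.0000, +1.2500, +0.7500]
  T[1,:] = [+0.0000, +1.5000, +0.3000]
  T[2,:] = [+0.0000, -0.0500, -0.5100]
moduli |λ_i(T)| = 1.4925, 0.5025, 0.0000.
ρ = 1.4925; 1.4925 > 1 ⇒ diverges.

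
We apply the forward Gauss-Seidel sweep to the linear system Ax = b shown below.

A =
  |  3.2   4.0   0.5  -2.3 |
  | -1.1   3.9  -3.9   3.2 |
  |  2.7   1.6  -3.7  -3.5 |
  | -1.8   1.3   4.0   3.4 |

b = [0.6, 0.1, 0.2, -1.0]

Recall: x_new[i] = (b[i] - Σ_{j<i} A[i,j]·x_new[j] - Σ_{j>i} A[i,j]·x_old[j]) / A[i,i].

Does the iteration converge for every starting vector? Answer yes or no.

Write A = D+L+U with D = diag(3.2, 3.9, -3.7, 3.4).
GS T = -(D+L)⁻¹U: row 0 first, T[0,3] = -(-2.3)/(3.2) = +0.7188; later rows by forward substitution.
  T[0,:] = [+0.0000  -1.2500  -0.1562  +0.7188]
  T[1,:] = [+0.0000  -0.3526  +0.9559  -0.6178]
  T[2,:] = [+0.0000  -1.0646  +0.2994  -0.6886]
  T[3,:] = [+0.0000  +0.7255  -0.8004  +1.4269]
|roots of det(T-λI)|: 1.1978, 0.7229, 0.7229, 0.0000.
spectral radius ρ = 1.1978; 1.1978 > 1, so it fails to converge.

no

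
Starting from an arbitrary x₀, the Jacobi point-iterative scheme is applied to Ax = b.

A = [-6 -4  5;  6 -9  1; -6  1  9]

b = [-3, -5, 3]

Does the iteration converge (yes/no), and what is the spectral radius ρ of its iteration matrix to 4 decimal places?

yes, ρ = 0.5488

Split A = D + L + U, D = diag(-6, -9, 9).
T_J = -D⁻¹(L+U): T[1,0] = -(6)/(-9) = +0.6667; T[1,1] = 0.
  T[0,:] = [+0.0000, -0.6667, +0.8333]
  T[1,:] = [+0.6667, +0.0000, +0.1111]
  T[2,:] = [+0.6667, -0.1111, +0.0000]
moduli |λ_i(T)| = 0.5488, 0.4499, 0.4499.
spectral radius ρ = 0.5488; 0.5488 < 1 ⇒ converges.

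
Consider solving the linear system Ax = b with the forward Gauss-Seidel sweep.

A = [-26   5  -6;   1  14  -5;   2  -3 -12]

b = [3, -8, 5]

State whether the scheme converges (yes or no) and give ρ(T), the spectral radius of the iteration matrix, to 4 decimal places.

Write A = D+L+U with D = diag(-26, 14, -12).
Gauss-Seidel: T = -(D+L)⁻¹U, row 0 first, T[0,1] = -(5)/(-26) = +0.1923; later rows by forward substitution.
  T[0,:] = [+0.0000, +0.1923, -0.2308]
  T[1,:] = [+0.0000, -0.0137, +0.3736]
  T[2,:] = [+0.0000, +0.0355, -0.1319]
eigenvalue magnitudes: 0.2022, 0.0566, 0.0000.
ρ(T) = max|λ| = 0.2022; 0.2022 < 1 ⇒ converges.

yes, ρ = 0.2022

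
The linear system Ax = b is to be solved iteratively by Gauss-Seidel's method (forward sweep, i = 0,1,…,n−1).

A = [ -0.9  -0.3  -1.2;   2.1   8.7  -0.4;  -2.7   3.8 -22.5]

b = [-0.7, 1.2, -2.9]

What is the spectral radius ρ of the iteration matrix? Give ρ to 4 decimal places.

Split A = D + L + U, D = diag(-0.9, 8.7, -22.5).
T_GS = -(D+L)⁻¹U: row 0 first, T[0,1] = -(-0.3)/(-0.9) = -0.3333; later rows by forward substitution.
  T[0,:] = [+0.0000 -0.3333 -1.3333]
  T[1,:] = [+0.0000 +0.0805 +0.3678]
  T[2,:] = [+0.0000 +0.0536 +0.2221]
moduli |λ_i(T)| = 0.3085, 0.0060, 0.0000.
ρ(T) = max|λ| = 0.3085; 0.3085 < 1: convergent.

0.3085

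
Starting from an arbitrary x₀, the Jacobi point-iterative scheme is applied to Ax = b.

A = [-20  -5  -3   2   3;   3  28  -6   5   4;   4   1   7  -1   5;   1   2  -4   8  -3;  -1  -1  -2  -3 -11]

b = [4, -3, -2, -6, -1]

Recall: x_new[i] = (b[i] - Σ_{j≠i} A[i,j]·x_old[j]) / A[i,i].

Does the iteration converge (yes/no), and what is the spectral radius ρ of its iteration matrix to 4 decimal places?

yes, ρ = 0.6139

A = D + L + U where D = diag(-20, 28, 7, 8, -11).
Jacobi: T = -D⁻¹(L+U), T[0,4] = -(3)/(-20) = +0.1500; T[0,0] = 0.
  T[0,:] = [+0.0000 -0.2500 -0.1500 +0.1000 +0.1500]
  T[1,:] = [-0.1071 +0.0000 +0.2143 -0.1786 -0.1429]
  T[2,:] = [-0.5714 -0.1429 +0.0000 +0.1429 -0.7143]
  T[3,:] = [-0.1250 -0.2500 +0.5000 +0.0000 +0.3750]
  T[4,:] = [-0.0909 -0.0909 -0.1818 -0.2727 +0.0000]
eigenvalue magnitudes: 0.6139, 0.4866, 0.4866, 0.2037, 0.2037.
spectral radius ρ = 0.6139; 0.6139 < 1, so it converges for any x₀.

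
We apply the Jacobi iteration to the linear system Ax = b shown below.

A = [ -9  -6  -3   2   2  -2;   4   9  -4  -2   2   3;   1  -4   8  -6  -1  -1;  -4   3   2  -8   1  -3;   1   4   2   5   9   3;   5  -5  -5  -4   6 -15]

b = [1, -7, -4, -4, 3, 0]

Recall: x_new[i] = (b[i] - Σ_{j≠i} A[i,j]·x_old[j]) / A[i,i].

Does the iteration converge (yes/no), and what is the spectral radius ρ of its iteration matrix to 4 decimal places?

A = D + L + U where D = diag(-9, 9, 8, -8, 9, -15).
Jacobi: T = -D⁻¹(L+U), T[0,4] = -(2)/(-9) = +0.2222; T[0,0] = 0.
  T[0,:] = [+0.0000 -0.6667 -0.3333 +0.2222 +0.2222 -0.2222]
  T[1,:] = [-0.4444 +0.0000 +0.4444 +0.2222 -0.2222 -0.3333]
  T[2,:] = [-0.1250 +0.5000 +0.0000 +0.7500 +0.1250 +0.1250]
  T[3,:] = [-0.5000 +0.3750 +0.2500 +0.0000 +0.1250 -0.3750]
  T[4,:] = [-0.1111 -0.4444 -0.2222 -0.5556 +0.0000 -0.3333]
  T[5,:] = [+0.3333 -0.3333 -0.3333 -0.2667 +0.4000 +0.0000]
|roots of det(T-λI)|: 1.2613, 0.6303, 0.6303, 0.4882, 0.2712, 0.0467.
spectral radius ρ = 1.2613; 1.2613 > 1: divergent.

no, ρ = 1.2613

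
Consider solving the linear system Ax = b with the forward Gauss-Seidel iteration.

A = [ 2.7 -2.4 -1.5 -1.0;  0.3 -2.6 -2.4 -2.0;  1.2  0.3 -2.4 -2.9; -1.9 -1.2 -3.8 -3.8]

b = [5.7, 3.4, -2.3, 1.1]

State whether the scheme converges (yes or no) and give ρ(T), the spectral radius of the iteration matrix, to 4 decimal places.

Let D = diag(2.7, -2.6, -2.4, -3.8); L, U the strict triangles.
T_GS = -(D+L)⁻¹U: row 0 first, T[0,2] = -(-1.5)/(2.7) = +0.5556; later rows by forward substitution.
  T[0,:] = [+0.0000 +0.8889 +0.5556 +0.3704]
  T[1,:] = [+0.0000 +0.1026 -0.8590 -0.7265]
  T[2,:] = [+0.0000 +0.4573 +0.1704 -1.1140]
  T[3,:] = [+0.0000 -0.9341 -0.1769 +1.1582]
|roots of det(T-λI)|: 1.2209, 0.7510, 0.5407, 0.0000.
spectral radius ρ = 1.2209; 1.2209 > 1 ⇒ diverges.

no, ρ = 1.2209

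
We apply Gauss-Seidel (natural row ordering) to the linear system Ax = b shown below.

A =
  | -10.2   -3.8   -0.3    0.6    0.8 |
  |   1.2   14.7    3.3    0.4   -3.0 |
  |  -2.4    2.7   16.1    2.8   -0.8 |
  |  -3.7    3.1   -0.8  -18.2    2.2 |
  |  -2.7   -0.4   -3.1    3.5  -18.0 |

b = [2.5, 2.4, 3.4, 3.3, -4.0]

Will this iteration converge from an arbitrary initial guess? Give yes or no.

yes

Split A = D + L + U, D = diag(-10.2, 14.7, 16.1, -18.2, -18).
Gauss-Seidel: T = -(D+L)⁻¹U, row 0 first, T[0,3] = -(0.6)/(-10.2) = +0.0588; later rows by forward substitution.
  T[0,:] = [+0.0000 -0.3725 -0.0294 +0.0588 +0.0784]
  T[1,:] = [+0.0000 +0.0304 -0.2221 -0.0320 +0.1977]
  T[2,:] = [+0.0000 -0.0606 +0.0329 -0.1598 +0.0282]
  T[3,:] = [+0.0000 +0.0836 -0.0333 -0.0104 +0.1374]
  T[4,:] = [+0.0000 +0.0819 -0.0028 +0.0174 +0.0057]
|roots of det(T-λI)|: 0.2454, 0.1548, 0.0833, 0.0833, 0.0000.
ρ(T) = max|λ| = 0.2454; 0.2454 < 1 ⇒ converges.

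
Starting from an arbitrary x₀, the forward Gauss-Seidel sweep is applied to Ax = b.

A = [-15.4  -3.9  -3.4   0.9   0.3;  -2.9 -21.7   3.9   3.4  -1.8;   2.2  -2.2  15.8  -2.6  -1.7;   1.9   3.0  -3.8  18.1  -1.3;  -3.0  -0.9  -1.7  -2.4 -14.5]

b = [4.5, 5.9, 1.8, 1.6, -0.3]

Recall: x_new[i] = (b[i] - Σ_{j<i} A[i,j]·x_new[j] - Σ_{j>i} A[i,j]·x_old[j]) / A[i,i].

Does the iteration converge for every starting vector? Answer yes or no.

yes

Split A = D + L + U, D = diag(-15.4, -21.7, 15.8, 18.1, -14.5).
T_GS = -(D+L)⁻¹U: row 0 first, T[0,1] = -(-3.9)/(-15.4) = -0.2532; later rows by forward substitution.
  T[0,:] = [+0.0000 -0.2532 -0.2208 +0.0584 +0.0195]
  T[1,:] = [+0.0000 +0.0338 +0.2092 +0.1489 -0.0856]
  T[2,:] = [+0.0000 +0.0400 +0.0599 +0.1771 +0.0930]
  T[3,:] = [+0.0000 +0.0294 +0.0011 +0.0064 +0.1035]
  T[4,:] = [+0.0000 +0.0407 +0.0255 -0.0432 -0.0267]
|roots of det(T-λI)|: 0.2055, 0.1285, 0.1285, 0.0328, 0.0000.
spectral radius ρ = 0.2055; 0.2055 < 1: convergent.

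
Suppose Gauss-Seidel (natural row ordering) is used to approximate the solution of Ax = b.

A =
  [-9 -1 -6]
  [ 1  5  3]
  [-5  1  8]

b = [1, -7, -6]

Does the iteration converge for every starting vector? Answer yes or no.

yes

Let D = diag(-9, 5, 8); L, U the strict triangles.
GS T = -(D+L)⁻¹U: row 0 first, T[0,1] = -(-1)/(-9) = -0.1111; later rows by forward substitution.
  T[0,:] = [+0.0000, -0.1111, -0.6667]
  T[1,:] = [+0.0000, +0.0222, -0.4667]
  T[2,:] = [+0.0000, -0.0722, -0.3583]
eigenvalue magnitudes: 0.4325, 0.0963, 0.0000.
spectral radius ρ = 0.4325; 0.4325 < 1, so it converges for any x₀.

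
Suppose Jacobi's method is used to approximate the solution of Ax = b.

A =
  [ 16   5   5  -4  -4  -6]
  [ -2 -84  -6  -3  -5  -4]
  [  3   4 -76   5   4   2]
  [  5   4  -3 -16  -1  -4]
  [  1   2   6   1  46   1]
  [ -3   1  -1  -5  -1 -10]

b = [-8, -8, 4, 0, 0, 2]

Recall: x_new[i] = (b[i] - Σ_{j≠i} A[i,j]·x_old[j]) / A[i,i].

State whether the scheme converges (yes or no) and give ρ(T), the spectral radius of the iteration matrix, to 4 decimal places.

Write A = D+L+U with D = diag(16, -84, -76, -16, 46, -10).
Jacobi T = -D⁻¹(L+U): T[4,3] = -(1)/(46) = -0.0217; T[4,4] = 0.
  T[0,:] = [+0.0000 -0.3125 -0.3125 +0.2500 +0.2500 +0.3750]
  T[1,:] = [-0.0238 +0.0000 -0.0714 -0.0357 -0.0595 -0.0476]
  T[2,:] = [+0.0395 +0.0526 +0.0000 +0.0658 +0.0526 +0.0263]
  T[3,:] = [+0.3125 +0.2500 -0.1875 +0.0000 -0.0625 -0.2500]
  T[4,:] = [-0.0217 -0.0435 -0.1304 -0.0217 +0.0000 -0.0217]
  T[5,:] = [-0.3000 +0.1000 -0.1000 -0.5000 -0.1000 +0.0000]
|eigenvalues of T|: 0.4002, 0.3101, 0.3101, 0.1264, 0.1264, 0.0362.
ρ = 0.4002; 0.4002 < 1: convergent.

yes, ρ = 0.4002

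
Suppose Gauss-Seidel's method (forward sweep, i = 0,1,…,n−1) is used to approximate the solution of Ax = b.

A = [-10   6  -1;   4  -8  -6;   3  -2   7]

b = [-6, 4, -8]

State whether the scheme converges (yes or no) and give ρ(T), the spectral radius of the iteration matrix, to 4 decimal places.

yes, ρ = 0.5000

Write A = D+L+U with D = diag(-10, -8, 7).
Gauss-Seidel: T = -(D+L)⁻¹U, row 0 first, T[0,1] = -(6)/(-10) = +0.6000; later rows by forward substitution.
  T[0,:] = [+0.0000 +0.6000 -0.1000]
  T[1,:] = [+0.0000 +0.3000 -0.8000]
  T[2,:] = [+0.0000 -0.1714 -0.1857]
moduli |λ_i(T)| = 0.5000, 0.3857, 0.0000.
ρ = 0.5000; 0.5000 < 1, so it converges for any x₀.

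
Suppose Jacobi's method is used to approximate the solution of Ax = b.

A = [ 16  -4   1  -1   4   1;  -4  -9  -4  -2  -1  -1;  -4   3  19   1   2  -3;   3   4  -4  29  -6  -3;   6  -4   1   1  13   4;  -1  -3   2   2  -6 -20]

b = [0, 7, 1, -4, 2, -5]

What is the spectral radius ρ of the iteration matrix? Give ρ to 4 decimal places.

Diagonal D = diag(16, -9, 19, 29, 13, -20); L, U strict lower/upper.
T_J = -D⁻¹(L+U): T[1,5] = -(-1)/(-9) = -0.1111; T[1,1] = 0.
  T[0,:] = [+0.0000 +0.2500 -0.0625 +0.0625 -0.2500 -0.0625]
  T[1,:] = [-0.4444 +0.0000 -0.4444 -0.2222 -0.1111 -0.1111]
  T[2,:] = [+0.2105 -0.1579 +0.0000 -0.0526 -0.1053 +0.1579]
  T[3,:] = [-0.1034 -0.1379 +0.1379 +0.0000 +0.2069 +0.1034]
  T[4,:] = [-0.4615 +0.3077 -0.0769 -0.0769 +0.0000 -0.3077]
  T[5,:] = [-0.0500 -0.1500 +0.1000 +0.1000 -0.3000 +0.0000]
eigenvalue magnitudes: 0.5225, 0.3803, 0.2551, 0.2551, 0.1772, 0.1772.
ρ(T) = max|λ| = 0.5225; 0.5225 < 1 ⇒ converges.

0.5225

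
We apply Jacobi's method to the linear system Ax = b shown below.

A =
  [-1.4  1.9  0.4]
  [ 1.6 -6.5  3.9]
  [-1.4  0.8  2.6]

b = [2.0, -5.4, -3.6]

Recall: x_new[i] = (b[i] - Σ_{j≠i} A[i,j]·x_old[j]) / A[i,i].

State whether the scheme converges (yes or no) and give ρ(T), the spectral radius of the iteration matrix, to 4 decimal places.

Diagonal D = diag(-1.4, -6.5, 2.6); L, U strict lower/upper.
Jacobi T = -D⁻¹(L+U): T[0,2] = -(0.4)/(-1.4) = +0.2857; T[0,0] = 0.
  T[0,:] = [+0.0000  +1.3571  +0.2857]
  T[1,:] = [+0.2462  +0.0000  +0.6000]
  T[2,:] = [+0.5385  -0.3077  +0.0000]
|eigenvalues of T|: 0.8811, 0.6878, 0.6878.
ρ(T) = max|λ| = 0.8811; 0.8811 < 1, so it converges for any x₀.

yes, ρ = 0.8811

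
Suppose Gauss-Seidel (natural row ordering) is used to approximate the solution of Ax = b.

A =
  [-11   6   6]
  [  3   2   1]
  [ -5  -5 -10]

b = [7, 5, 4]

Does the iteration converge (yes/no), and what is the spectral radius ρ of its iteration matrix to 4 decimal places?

Split A = D + L + U, D = diag(-11, 2, -10).
Gauss-Seidel: T = -(D+L)⁻¹U, row 0 first, T[0,2] = -(6)/(-11) = +0.5455; later rows by forward substitution.
  T[0,:] = [+0.0000 +0.5455 +0.5455]
  T[1,:] = [+0.0000 -0.8182 -1.3182]
  T[2,:] = [+0.0000 +0.1364 +0.3864]
|roots of det(T-λI)|: 0.6437, 0.2119, 0.0000.
ρ = 0.6437; 0.6437 < 1, so it converges for any x₀.

yes, ρ = 0.6437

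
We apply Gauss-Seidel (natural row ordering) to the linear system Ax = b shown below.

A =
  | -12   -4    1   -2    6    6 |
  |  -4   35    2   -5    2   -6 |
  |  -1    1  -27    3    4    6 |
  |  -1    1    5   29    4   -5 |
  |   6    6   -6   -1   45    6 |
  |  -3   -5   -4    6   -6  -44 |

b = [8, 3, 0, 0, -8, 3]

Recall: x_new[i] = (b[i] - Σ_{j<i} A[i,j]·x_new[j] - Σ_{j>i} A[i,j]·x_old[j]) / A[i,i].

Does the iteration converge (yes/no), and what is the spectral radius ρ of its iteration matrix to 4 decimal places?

yes, ρ = 0.2075

Split A = D + L + U, D = diag(-12, 35, -27, 29, 45, -44).
Gauss-Seidel: T = -(D+L)⁻¹U, row 0 first, T[0,5] = -(6)/(-12) = +0.5000; later rows by forward substitution.
  T[0,:] = [+0.0000, -0.3333, +0.0833, -0.1667, +0.5000, +0.5000]
  T[1,:] = [+0.0000, -0.0381, -0.0476, +0.1238, -0.0000, +0.2286]
  T[2,:] = [+0.0000, +0.0109, -0.0049, +0.1219, +0.1296, +0.2122]
  T[3,:] = [+0.0000, -0.0121, +0.0054, -0.0310, -0.1430, +0.1452]
  T[4,:] = [+0.0000, +0.0507, -0.0053, +0.0213, -0.0526, -0.1990]
  T[5,:] = [+0.0000, +0.0175, +0.0016, -0.0209, -0.0582, -0.0324]
|roots of det(T-λI)|: 0.2075, 0.1022, 0.1022, 0.0350, 0.0350, 0.0000.
ρ(T) = max|λ| = 0.2075; 0.2075 < 1, so it converges for any x₀.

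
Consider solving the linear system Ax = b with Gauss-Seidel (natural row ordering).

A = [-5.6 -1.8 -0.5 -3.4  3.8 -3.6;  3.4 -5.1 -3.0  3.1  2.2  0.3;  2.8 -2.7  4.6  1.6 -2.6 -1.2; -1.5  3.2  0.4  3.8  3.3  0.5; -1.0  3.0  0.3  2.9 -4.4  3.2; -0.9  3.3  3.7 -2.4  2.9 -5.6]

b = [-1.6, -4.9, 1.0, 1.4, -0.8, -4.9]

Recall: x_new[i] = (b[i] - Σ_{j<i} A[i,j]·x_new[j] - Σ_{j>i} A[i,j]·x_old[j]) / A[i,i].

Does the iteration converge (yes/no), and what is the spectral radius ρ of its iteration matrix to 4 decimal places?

Diagonal D = diag(-5.6, -5.1, 4.6, 3.8, -4.4, -5.6); L, U strict lower/upper.
GS T = -(D+L)⁻¹U: row 0 first, T[0,3] = -(-3.4)/(-5.6) = -0.6071; later rows by forward substitution.
  T[0,:] = [+0.0000 -0.3214 -0.0893 -0.6071 +0.6786 -0.6429]
  T[1,:] = [+0.0000 -0.2143 -0.6478 +0.2031 +0.8838 -0.3697]
  T[2,:] = [+0.0000 +0.0699 -0.3259 +0.1409 +0.6709 +0.4351]
  T[3,:] = [+0.0000 +0.0462 +0.5445 -0.4255 -1.4154 -0.1198]
  T[4,:] = [+0.0000 -0.0378 -0.0847 +0.0056 -0.4388 +0.5720]
  T[5,:] = [+0.0000 -0.0678 -0.8599 +0.4956 +1.2344 +0.5205]
|eigenvalues of T|: 1.1745, 0.4280, 0.4280, 0.1762, 0.1762, 0.0000.
spectral radius ρ = 1.1745; 1.1745 > 1: divergent.

no, ρ = 1.1745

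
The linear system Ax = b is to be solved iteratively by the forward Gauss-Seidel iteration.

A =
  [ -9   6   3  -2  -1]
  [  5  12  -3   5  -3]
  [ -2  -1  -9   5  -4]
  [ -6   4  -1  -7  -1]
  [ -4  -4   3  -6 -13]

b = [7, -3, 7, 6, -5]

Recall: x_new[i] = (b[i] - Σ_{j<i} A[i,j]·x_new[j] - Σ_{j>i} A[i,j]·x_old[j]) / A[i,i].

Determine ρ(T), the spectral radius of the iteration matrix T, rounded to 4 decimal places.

A = D + L + U where D = diag(-9, 12, -9, -7, -13).
GS T = -(D+L)⁻¹U: row 0 first, T[0,4] = -(-1)/(-9) = -0.1111; later rows by forward substitution.
  T[0,:] = [+0.0000  +0.6667  +0.3333  -0.2222  -0.1111]
  T[1,:] = [+0.0000  -0.2778  +0.1111  -0.3241  +0.2963]
  T[2,:] = [+0.0000  -0.1173  -0.0864  +0.6409  -0.4527]
  T[3,:] = [+0.0000  -0.7134  -0.2099  -0.0863  +0.1864]
  T[4,:] = [+0.0000  +0.1825  -0.0598  +0.3558  -0.2475]
|roots of det(T-λI)|: 0.8949, 0.3247, 0.3247, 0.0432, 0.0000.
ρ = 0.8949; 0.8949 < 1, so it converges for any x₀.

0.8949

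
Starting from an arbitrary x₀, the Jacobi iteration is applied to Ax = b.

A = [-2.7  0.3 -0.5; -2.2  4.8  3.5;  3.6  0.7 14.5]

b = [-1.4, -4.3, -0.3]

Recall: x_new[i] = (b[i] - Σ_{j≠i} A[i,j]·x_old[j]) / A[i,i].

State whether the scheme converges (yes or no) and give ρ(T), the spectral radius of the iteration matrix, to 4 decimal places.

yes, ρ = 0.4335

Let D = diag(-2.7, 4.8, 14.5); L, U the strict triangles.
Jacobi: T = -D⁻¹(L+U), T[1,2] = -(3.5)/(4.8) = -0.7292; T[1,1] = 0.
  T[0,:] = [+0.0000 +0.1111 -0.1852]
  T[1,:] = [+0.4583 +0.0000 -0.7292]
  T[2,:] = [-0.2483 -0.0483 +0.0000]
eigenvalue magnitudes: 0.4335, 0.2363, 0.2363.
spectral radius ρ = 0.4335; 0.4335 < 1 ⇒ converges.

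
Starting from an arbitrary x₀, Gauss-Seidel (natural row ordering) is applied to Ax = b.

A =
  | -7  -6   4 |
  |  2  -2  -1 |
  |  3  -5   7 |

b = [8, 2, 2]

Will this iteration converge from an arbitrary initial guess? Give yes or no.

A = D + L + U where D = diag(-7, -2, 7).
T_GS = -(D+L)⁻¹U: row 0 first, T[0,2] = -(4)/(-7) = +0.5714; later rows by forward substitution.
  T[0,:] = [+0.0000 -0.8571 +0.5714]
  T[1,:] = [+0.0000 -0.8571 +0.0714]
  T[2,:] = [+0.0000 -0.2449 -0.1939]
|λ(T)| sorted: 0.8296, 0.2214, 0.0000.
spectral radius ρ = 0.8296; 0.8296 < 1, so it converges for any x₀.

yes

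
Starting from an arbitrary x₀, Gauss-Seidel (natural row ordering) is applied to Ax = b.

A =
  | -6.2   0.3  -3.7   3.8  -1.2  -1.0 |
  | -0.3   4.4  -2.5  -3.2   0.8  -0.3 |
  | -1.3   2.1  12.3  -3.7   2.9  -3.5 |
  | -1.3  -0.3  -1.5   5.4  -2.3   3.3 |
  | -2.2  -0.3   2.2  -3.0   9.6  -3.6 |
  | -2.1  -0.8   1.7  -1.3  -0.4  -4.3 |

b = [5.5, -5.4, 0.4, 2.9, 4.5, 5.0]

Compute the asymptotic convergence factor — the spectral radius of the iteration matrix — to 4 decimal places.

A = D + L + U where D = diag(-6.2, 4.4, 12.3, 5.4, 9.6, -4.3).
T_GS = -(D+L)⁻¹U: row 0 first, T[0,4] = -(-1.2)/(-6.2) = -0.1935; later rows by forward substitution.
  T[0,:] = [+0.0000 +0.0484 -0.5968 +0.6129 -0.1935 -0.1613]
  T[1,:] = [+0.0000 +0.0033 +0.5275 +0.7691 -0.1950 +0.0572]
  T[2,:] = [+0.0000 +0.0046 -0.1531 +0.2343 -0.2229 +0.2577]
  T[3,:] = [+0.0000 +0.0131 -0.1569 +0.2554 +0.3066 -0.5752]
  T[4,:] = [+0.0000 +0.0142 -0.1342 +0.1906 +0.0964 +0.1010]
  T[5,:] = [+0.0000 -0.0277 +0.1927 -0.4447 -0.0590 +0.3345]
|λ(T)| sorted: 0.8523, 0.4334, 0.1750, 0.0999, 0.0999, 0.0000.
ρ = 0.8523; 0.8523 < 1 ⇒ converges.

0.8523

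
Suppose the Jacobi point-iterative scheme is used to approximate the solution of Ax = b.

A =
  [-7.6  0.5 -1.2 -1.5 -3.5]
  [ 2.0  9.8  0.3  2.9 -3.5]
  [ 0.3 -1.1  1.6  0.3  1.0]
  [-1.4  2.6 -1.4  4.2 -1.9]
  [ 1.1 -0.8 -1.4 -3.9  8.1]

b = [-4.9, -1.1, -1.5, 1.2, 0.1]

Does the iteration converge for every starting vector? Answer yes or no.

yes

Write A = D+L+U with D = diag(-7.6, 9.8, 1.6, 4.2, 8.1).
Jacobi T = -D⁻¹(L+U): T[1,0] = -(2)/(9.8) = -0.2041; T[1,1] = 0.
  T[0,:] = [+0.0000  +0.0658  -0.1579  -0.1974  -0.4605]
  T[1,:] = [-0.2041  +0.0000  -0.0306  -0.2959  +0.3571]
  T[2,:] = [-0.1875  +0.6875  +0.0000  -0.1875  -0.6250]
  T[3,:] = [+0.3333  -0.6190  +0.3333  +0.0000  +0.4524]
  T[4,:] = [-0.1358  +0.0988  +0.1728  +0.4815  +0.0000]
|roots of det(T-λI)|: 0.8401, 0.5811, 0.5811, 0.4245, 0.1227.
spectral radius ρ = 0.8401; 0.8401 < 1, so it converges for any x₀.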